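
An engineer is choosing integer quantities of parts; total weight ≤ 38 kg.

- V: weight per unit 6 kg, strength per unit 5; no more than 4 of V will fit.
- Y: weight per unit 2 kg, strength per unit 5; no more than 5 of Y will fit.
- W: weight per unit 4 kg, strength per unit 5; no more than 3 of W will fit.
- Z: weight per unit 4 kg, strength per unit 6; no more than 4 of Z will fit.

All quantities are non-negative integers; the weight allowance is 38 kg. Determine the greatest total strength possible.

This is a bounded integer knapsack.
Y has the best ratio (5/2); taking only Y gives at most 5×5 = 25 (stopped by the supply cap of 5).
Mixing does better — 5×Y, 3×W, and 4×Z: weight 38 ≤ 38, strength 5·5 + 3·5 + 4·6 = 64.

64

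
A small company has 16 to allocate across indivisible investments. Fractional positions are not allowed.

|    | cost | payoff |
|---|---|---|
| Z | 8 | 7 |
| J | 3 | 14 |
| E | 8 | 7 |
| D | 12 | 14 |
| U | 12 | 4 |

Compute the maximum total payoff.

J + D: cost 3 + 12 = 15 ≤ 16, payoff 14 + 14 = 28.
Z + J: cost 8 + 3 = 11 ≤ 16, payoff 7 + 14 = 21.
Best is J and D with total payoff 28.

28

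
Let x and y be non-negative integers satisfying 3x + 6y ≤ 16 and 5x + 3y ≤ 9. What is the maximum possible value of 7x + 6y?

13

Relaxing integrality, the LP optimum is 17.14 at (x,y) = (0.286, 2.52), which is not an integer point.
(x,y)=(1,1): 3·1+6·1=9≤16, 5·1+3·1=8≤9, objective 13.
(x,y)=(0,2): 3·0+6·2=12≤16, 5·0+3·2=6≤9, objective 12.
(x,y)=(1,0): 3·1+6·0=3≤16, 5·1+3·0=5≤9, objective 7.
(x,y)=(0,1): 3·0+6·1=6≤16, 5·0+3·1=3≤9, objective 6.
Maximum is 13 at (x,y)=(1,1).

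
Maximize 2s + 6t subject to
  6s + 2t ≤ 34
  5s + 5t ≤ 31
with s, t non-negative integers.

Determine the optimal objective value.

36

Relaxing integrality, the LP optimum is 37.20 at (s,t) = (0, 6.2), which is not an integer point.
(s,t)=(0,6): 6·0+2·6=12≤34, 5·0+5·6=30≤31, objective 36.
(s,t)=(1,5): 6·1+2·5=16≤34, 5·1+5·5=30≤31, objective 32.
(s,t)=(0,5): 6·0+2·5=10≤34, 5·0+5·5=25≤31, objective 30.
The best lattice point is (0,6), giving 36.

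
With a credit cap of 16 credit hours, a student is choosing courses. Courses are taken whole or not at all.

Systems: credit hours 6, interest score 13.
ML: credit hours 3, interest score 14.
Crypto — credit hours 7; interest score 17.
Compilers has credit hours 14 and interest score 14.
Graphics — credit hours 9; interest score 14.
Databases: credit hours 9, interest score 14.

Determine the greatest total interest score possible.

44

Crypto + Graphics: credit hours 7 + 9 = 16 ≤ 16, interest score 17 + 14 = 31.
Systems + ML + Crypto: credit hours 6 + 3 + 7 = 16 ≤ 16, interest score 13 + 14 + 17 = 44.
ML + Crypto: credit hours 3 + 7 = 10 ≤ 16, interest score 14 + 17 = 31.
Best is Systems, ML, and Crypto with total interest score 44.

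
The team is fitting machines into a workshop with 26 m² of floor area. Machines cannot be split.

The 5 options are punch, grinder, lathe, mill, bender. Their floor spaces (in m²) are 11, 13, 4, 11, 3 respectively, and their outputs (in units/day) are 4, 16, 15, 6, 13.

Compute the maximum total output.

44

Take grinder, lathe, and bender: floor space 13 + 4 + 3 = 20 ≤ 26, output 16 + 15 + 13 = 44.
No other feasible combination does better.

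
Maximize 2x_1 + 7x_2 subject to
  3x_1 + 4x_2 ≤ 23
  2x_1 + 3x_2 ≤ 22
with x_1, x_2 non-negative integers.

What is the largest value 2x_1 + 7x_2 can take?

37

The continuous relaxation peaks at (0, 5.75) with value 40.25; rounding to a feasible lattice point costs some objective.
(x_1,x_2)=(1,5): 3·1+4·5=23≤23, 2·1+3·5=17≤22, objective 37.
(x_1,x_2)=(0,5): 3·0+4·5=20≤23, 2·0+3·5=15≤22, objective 35.
(x_1,x_2)=(2,4): 3·2+4·4=22≤23, 2·2+3·4=16≤22, objective 32.
(x_1,x_2)=(1,4): 3·1+4·4=19≤23, 2·1+3·4=14≤22, objective 30.
No feasible integer point exceeds 37.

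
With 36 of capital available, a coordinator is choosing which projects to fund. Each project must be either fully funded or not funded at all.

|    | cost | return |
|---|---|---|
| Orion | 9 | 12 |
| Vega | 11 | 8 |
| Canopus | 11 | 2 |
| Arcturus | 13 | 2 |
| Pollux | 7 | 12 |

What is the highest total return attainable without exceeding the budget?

Allowing fractional choices, the relaxed optimum would be about 33.6, but projects are indivisible.
Orion + Vega + Pollux: cost 9 + 11 + 7 = 27 ≤ 36, return 12 + 8 + 12 = 32.
Orion + Canopus + Pollux: cost 9 + 11 + 7 = 27 ≤ 36, return 12 + 2 + 12 = 26.
Orion + Arcturus + Pollux: cost 9 + 13 + 7 = 29 ≤ 36, return 12 + 2 + 12 = 26.
Best is Orion, Vega, and Pollux with total return 32.

32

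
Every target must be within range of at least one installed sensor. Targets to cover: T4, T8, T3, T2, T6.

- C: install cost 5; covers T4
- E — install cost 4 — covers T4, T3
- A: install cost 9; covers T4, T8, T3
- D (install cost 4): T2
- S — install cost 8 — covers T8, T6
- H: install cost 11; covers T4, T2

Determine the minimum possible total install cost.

This is an integer covering problem.
Choose E, D, and S: together they cover T4, T8, T3, T2, T6 — every target.
Total install cost: 4 + 4 + 8 = 16.
No cover costs less than 16.

16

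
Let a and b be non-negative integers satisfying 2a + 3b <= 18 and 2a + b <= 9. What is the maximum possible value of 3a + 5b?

30

(a,b)=(0,6): 2·0+3·6=18≤18, 2·0+1·6=6≤9, objective 30.
(a,b)=(1,5): 2·1+3·5=17≤18, 2·1+1·5=7≤9, objective 28.
(a,b)=(0,5): 2·0+3·5=15≤18, 2·0+1·5=5≤9, objective 25.
No feasible integer point exceeds 30.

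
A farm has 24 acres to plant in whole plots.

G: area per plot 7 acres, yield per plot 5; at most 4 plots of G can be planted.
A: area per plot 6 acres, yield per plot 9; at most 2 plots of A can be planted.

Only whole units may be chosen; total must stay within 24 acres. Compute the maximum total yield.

23

A has the best ratio (9/6); taking only A gives at most 2×9 = 18 (stopped by the supply cap of 2).
Mixing does better — 1×G and 2×A: area 19 ≤ 24, yield 1·5 + 2·9 = 23.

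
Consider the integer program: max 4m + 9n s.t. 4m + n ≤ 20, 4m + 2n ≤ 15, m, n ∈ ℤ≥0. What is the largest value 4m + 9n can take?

Relaxing integrality, the LP optimum is 67.50 at (m,n) = (0, 7.5), which is not an integer point.
(m,n)=(0,7) is feasible, giving 63.
(m,n)=(0,6) is feasible, giving 54.
No feasible integer point exceeds 63.

63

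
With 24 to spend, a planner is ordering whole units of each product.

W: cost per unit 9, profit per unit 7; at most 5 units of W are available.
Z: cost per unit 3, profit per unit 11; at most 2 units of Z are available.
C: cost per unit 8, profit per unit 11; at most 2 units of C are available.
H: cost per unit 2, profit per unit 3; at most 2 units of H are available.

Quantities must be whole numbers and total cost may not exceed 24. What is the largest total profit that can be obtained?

2×Z and 2×C: cost 22 ≤ 24, profit 2·11 + 2·11 = 44.
2×Z, 2×C, and 1×H: cost 24 ≤ 24, profit 2·11 + 2·11 + 1·3 = 47.
Best is 47.

47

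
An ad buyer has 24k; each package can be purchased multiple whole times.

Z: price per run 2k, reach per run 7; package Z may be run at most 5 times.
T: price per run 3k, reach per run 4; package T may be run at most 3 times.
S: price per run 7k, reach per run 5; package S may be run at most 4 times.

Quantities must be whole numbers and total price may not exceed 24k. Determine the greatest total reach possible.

48

Z has the best ratio (7/2); taking only Z gives at most 5×7 = 35 (stopped by the supply cap of 5).
Mixing does better — 5×Z, 2×T, and 1×S: price 23 ≤ 24, reach 5·7 + 2·4 + 1·5 = 48.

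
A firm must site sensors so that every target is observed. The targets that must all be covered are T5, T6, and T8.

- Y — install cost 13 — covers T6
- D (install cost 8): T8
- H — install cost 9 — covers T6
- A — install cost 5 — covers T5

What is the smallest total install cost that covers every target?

Choose D, H, and A: together they cover T5, T6, T8 — every target.
Total install cost: 8 + 9 + 5 = 22.
No cover costs less than 22.

22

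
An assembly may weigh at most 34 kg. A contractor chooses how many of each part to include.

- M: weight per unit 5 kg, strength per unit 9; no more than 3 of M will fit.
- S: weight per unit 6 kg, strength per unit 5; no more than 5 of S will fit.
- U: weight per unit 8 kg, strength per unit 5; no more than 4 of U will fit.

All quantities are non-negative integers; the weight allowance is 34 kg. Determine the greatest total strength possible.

42

Take 3×M and 3×S: weight 33 ≤ 34, strength 3·9 + 3·5 = 42.
M has the best ratio (9/5) and is taken to its limit of 3; remaining capacity is filled optimally with the others.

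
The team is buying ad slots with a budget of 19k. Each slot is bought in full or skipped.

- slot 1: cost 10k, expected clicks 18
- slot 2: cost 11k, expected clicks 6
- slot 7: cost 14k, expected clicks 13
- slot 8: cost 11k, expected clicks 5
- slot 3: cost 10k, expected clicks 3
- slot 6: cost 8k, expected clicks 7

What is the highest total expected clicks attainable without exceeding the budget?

25

This is a 0-1 knapsack instance.
Allowing fractional choices, the relaxed optimum would be about 26.4, but ad slots are indivisible.
slot 1: cost 10 ≤ 19, expected clicks 18.
slot 1 + slot 6: cost 10 + 8 = 18 ≤ 19, expected clicks 18 + 7 = 25.
Best is slot 1 and slot 6 with total expected clicks 25.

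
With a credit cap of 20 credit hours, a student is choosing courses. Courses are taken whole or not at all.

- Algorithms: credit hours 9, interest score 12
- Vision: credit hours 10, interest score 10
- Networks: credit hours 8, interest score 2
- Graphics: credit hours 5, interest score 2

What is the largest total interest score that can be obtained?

22

Algorithms + Graphics: credit hours 9 + 5 = 14 ≤ 20, interest score 12 + 2 = 14.
Algorithms + Vision: credit hours 9 + 10 = 19 ≤ 20, interest score 12 + 10 = 22.
Best is Algorithms and Vision with total interest score 22.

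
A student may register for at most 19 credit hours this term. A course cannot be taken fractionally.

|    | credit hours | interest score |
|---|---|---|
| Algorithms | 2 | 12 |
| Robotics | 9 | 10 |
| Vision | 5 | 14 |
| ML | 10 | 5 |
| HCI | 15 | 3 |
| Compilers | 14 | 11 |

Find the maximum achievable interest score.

Allowing fractional choices, the relaxed optimum would be about 38.4, but courses are indivisible.
Algorithms + Vision + ML: credit hours 2 + 5 + 10 = 17 ≤ 19, interest score 12 + 14 + 5 = 31.
Algorithms + Robotics + Vision: credit hours 2 + 9 + 5 = 16 ≤ 19, interest score 12 + 10 + 14 = 36.
Best is Algorithms, Robotics, and Vision with total interest score 36.

36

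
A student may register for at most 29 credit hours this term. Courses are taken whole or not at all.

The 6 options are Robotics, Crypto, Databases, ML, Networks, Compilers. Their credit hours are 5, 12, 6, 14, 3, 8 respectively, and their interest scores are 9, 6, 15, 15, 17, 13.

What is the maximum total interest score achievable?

Allowing fractional choices, the relaxed optimum would be about 61.5, but courses are indivisible.
Crypto + Databases + Networks + Compilers: credit hours 12 + 6 + 3 + 8 = 29 ≤ 29, interest score 6 + 15 + 17 + 13 = 51.
Robotics + Databases + Networks + Compilers: credit hours 5 + 6 + 3 + 8 = 22 ≤ 29, interest score 9 + 15 + 17 + 13 = 54.
Robotics + Databases + ML + Networks: credit hours 5 + 6 + 14 + 3 = 28 ≤ 29, interest score 9 + 15 + 15 + 17 = 56.
Best is Robotics, Databases, ML, and Networks with total interest score 56.

56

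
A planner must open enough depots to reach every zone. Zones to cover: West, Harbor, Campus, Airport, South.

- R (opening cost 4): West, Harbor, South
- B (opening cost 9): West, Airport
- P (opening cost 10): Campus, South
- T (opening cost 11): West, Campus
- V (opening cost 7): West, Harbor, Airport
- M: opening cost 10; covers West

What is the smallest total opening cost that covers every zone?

The greedy cost-per-new-zone heuristic would pick R, V, and P for 21, but a cheaper cover exists.
Choose P and V: together they cover West, Harbor, Campus, Airport, South — every zone.
Total opening cost: 10 + 7 = 17.
No cover costs less than 17.

17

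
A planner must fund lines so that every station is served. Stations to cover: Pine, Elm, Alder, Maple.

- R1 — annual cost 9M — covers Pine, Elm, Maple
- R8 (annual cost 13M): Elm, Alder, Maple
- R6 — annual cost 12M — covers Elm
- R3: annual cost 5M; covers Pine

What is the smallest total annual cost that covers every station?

18

This is an integer covering problem.
Choose R8 and R3: together they cover Pine, Elm, Alder, Maple — every station.
Total annual cost: 13 + 5 = 18.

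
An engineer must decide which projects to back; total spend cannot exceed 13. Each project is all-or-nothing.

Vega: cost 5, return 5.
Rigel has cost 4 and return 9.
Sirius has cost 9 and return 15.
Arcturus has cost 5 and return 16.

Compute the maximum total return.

25

Treat it as a binary knapsack problem.
Take Rigel and Arcturus: cost 4 + 5 = 9 ≤ 13, return 9 + 16 = 25.
No other feasible combination does better.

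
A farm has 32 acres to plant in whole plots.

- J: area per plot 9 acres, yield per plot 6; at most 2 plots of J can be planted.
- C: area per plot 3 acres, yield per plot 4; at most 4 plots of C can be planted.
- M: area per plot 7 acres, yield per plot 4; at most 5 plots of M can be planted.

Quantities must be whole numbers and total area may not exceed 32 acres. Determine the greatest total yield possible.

28

C has the best ratio (4/3); taking only C gives at most 4×4 = 16 (stopped by the supply cap of 4).
Mixing does better — 2×J and 4×C: area 30 ≤ 32, yield 2·6 + 4·4 = 28.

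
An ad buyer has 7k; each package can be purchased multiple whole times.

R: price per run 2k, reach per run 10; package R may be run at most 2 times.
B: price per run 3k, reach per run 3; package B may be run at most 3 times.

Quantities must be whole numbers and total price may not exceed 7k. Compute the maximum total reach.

23

R has the best ratio (10/2); taking only R gives at most 2×10 = 20 (stopped by the supply cap of 2).
Mixing does better — 2×R and 1×B: price 7 ≤ 7, reach 2·10 + 1·3 = 23.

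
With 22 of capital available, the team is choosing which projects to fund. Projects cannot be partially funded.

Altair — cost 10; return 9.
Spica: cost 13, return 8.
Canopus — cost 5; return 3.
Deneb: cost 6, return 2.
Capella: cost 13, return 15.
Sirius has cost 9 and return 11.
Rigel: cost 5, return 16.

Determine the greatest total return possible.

31

This is an integer program with binary decision variables.
Allowing fractional choices, the relaxed optimum would be about 36.2, but projects are indivisible.
Canopus + Sirius + Rigel: cost 5 + 9 + 5 = 19 ≤ 22, return 3 + 11 + 16 = 30.
Capella + Rigel: cost 13 + 5 = 18 ≤ 22, return 15 + 16 = 31.
Best is Capella and Rigel with total return 31.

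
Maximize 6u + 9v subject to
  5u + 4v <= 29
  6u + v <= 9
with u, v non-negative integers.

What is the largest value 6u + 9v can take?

63

(u,v)=(0,7) is feasible, giving 63.
(u,v)=(0,6) is feasible, giving 54.
The best lattice point is (0,7), giving 63.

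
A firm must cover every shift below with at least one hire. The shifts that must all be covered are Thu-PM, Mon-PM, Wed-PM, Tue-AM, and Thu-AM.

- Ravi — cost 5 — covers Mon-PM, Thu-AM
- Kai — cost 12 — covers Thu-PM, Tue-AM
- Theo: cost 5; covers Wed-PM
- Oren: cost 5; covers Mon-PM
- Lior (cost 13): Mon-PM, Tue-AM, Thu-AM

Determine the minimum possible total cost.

Choose Ravi, Kai, and Theo: together they cover Thu-PM, Mon-PM, Wed-PM, Tue-AM, Thu-AM — every shift.
Total cost: 5 + 12 + 5 = 22.
No cover costs less than 22.

22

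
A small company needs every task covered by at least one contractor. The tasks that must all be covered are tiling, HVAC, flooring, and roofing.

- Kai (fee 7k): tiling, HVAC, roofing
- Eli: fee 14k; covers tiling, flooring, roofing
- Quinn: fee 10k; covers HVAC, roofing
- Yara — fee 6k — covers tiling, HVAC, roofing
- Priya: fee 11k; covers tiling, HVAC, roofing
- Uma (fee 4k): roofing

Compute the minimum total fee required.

Choose Eli and Yara: together they cover tiling, HVAC, flooring, roofing — every task.
Total fee: 14 + 6 = 20.
No cover costs less than 20.

20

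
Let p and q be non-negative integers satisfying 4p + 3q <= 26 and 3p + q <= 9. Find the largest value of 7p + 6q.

48

Relaxing integrality, the LP optimum is 52.00 at (p,q) = (0, 8.67), which is not an integer point.
(p,q)=(0,8): 4·0+3·8=24≤26, 3·0+1·8=8≤9, objective 48.
(p,q)=(0,7): 4·0+3·7=21≤26, 3·0+1·7=7≤9, objective 42.
Maximum is 48 at (p,q)=(0,8).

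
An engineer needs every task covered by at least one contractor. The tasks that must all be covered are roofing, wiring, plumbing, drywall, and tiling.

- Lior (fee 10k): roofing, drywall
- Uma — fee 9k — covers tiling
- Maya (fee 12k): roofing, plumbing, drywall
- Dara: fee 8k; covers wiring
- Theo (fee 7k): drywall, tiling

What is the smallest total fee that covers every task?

This is a weighted set-cover instance.
Choose Maya, Dara, and Theo: together they cover roofing, wiring, plumbing, drywall, tiling — every task.
Total fee: 12 + 8 + 7 = 27.
No cover costs less than 27.

27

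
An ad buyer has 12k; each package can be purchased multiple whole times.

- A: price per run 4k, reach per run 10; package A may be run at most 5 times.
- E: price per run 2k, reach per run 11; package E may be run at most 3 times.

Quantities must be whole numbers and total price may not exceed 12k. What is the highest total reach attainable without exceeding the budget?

43

This is a bounded integer knapsack.
E has the best ratio (11/2); taking only E gives at most 3×11 = 33 (stopped by the supply cap of 3).
Mixing does better — 1×A and 3×E: price 10 ≤ 12, reach 1·10 + 3·11 = 43.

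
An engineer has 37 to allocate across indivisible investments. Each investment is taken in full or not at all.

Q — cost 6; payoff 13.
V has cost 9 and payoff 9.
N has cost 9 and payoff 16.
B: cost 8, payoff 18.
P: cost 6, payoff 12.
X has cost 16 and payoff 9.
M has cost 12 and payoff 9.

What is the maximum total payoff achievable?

Treat it as a binary knapsack problem.
Allowing fractional choices, the relaxed optimum would be about 67.0, but investments are indivisible.
Q + N + B + P: cost 6 + 9 + 8 + 6 = 29 ≤ 37, payoff 13 + 16 + 18 + 12 = 59.
Q + V + N + B: cost 6 + 9 + 9 + 8 = 32 ≤ 37, payoff 13 + 9 + 16 + 18 = 56.
Best is Q, N, B, and P with total payoff 59.

59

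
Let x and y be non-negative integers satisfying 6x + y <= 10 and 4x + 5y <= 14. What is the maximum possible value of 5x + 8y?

Relaxing integrality, the LP optimum is 22.40 at (x,y) = (0, 2.8), which is not an integer point.
(x,y)=(1,2): 6·1+1·2=8≤10, 4·1+5·2=14≤14, objective 21.
(x,y)=(0,2): 6·0+1·2=2≤10, 4·0+5·2=10≤14, objective 16.
Maximum is 21 at (x,y)=(1,2).

21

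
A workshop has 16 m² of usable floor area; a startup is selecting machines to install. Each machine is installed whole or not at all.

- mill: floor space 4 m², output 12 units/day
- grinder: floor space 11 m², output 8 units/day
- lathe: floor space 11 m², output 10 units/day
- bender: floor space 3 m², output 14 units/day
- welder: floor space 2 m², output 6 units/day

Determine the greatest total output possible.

This is a 0-1 knapsack instance.
Take mill, bender, and welder: floor space 4 + 3 + 2 = 9 ≤ 16, output 12 + 14 + 6 = 32.
No other feasible combination does better.

32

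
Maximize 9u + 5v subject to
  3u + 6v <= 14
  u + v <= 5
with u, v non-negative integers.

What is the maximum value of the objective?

36

Relaxing integrality, the LP optimum is 42.00 at (u,v) = (4.67, 0), which is not an integer point.
(u,v)=(4,0): 3·4+6·0=12≤14, 1·4+1·0=4≤5, objective 36.
(u,v)=(3,0): 3·3+6·0=9≤14, 1·3+1·0=3≤5, objective 27.
The best lattice point is (4,0), giving 36.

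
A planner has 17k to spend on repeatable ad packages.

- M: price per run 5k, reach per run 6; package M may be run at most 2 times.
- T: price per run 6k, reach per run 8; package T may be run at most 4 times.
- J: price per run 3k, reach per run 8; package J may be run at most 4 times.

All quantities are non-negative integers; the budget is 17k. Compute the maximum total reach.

38

This is a bounded integer knapsack.
1×M and 4×J: price 17 ≤ 17, reach 1·6 + 4·8 = 38.
4×J: price 12 ≤ 17, reach 4·8 = 32.
Best is 38.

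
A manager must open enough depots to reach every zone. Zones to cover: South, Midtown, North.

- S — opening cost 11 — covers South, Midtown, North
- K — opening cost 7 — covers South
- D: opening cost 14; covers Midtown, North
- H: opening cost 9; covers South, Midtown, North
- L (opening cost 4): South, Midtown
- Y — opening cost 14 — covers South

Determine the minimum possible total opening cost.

The greedy cost-per-new-zone heuristic would pick L and H for 13, but a cheaper cover exists.
H alone covers South, Midtown, North — every zone.
Total opening cost: 9.
No cover costs less than 9.

9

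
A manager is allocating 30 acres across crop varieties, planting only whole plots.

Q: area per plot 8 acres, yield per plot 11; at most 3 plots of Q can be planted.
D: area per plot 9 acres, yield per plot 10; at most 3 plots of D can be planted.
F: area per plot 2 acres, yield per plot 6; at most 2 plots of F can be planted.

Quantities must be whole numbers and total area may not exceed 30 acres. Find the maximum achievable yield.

45

Take 3×Q and 2×F: area 28 ≤ 30, yield 3·11 + 2·6 = 45.
F has the best ratio (6/2) and is taken to its limit of 2; remaining capacity is filled optimally with the others.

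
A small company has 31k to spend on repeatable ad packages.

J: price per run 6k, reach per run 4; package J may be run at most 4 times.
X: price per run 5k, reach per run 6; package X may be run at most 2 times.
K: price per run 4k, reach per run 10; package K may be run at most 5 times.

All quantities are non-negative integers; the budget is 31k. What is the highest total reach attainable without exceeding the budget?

62

K has the best ratio (10/4); taking only K gives at most 5×10 = 50 (stopped by the supply cap of 5).
Mixing does better — 2×X and 5×K: price 30 ≤ 31, reach 2·6 + 5·10 = 62.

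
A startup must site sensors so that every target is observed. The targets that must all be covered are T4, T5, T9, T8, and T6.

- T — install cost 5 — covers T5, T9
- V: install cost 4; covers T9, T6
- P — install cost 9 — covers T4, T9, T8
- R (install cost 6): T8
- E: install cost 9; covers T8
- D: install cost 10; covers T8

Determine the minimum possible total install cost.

Choose T, V, and P: together they cover T4, T5, T9, T8, T6 — every target.
Total install cost: 5 + 4 + 9 = 18.
No cover costs less than 18.

18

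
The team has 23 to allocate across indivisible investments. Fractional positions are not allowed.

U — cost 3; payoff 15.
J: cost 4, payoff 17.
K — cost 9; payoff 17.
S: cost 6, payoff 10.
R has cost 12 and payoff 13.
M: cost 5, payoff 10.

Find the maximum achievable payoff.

59

Treat it as a binary knapsack problem.
Take U, J, K, and M: cost 3 + 4 + 9 + 5 = 21 ≤ 23, payoff 15 + 17 + 17 + 10 = 59.
No feasible combination exceeds this.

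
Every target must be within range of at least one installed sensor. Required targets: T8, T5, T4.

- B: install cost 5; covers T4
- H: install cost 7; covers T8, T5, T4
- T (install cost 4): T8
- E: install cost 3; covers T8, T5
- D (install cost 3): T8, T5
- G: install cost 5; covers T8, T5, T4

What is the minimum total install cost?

5

The greedy cost-per-new-target heuristic would pick E and B for 8, but a cheaper cover exists.
G alone covers T8, T5, T4 — every target.
Total install cost: 5.
No cover costs less than 5.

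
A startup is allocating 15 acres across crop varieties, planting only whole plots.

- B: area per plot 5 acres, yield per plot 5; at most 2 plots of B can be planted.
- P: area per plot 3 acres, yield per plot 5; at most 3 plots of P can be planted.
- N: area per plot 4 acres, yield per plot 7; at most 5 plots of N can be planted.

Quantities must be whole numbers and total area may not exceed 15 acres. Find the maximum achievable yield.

26

Take 1×P and 3×N: area 15 ≤ 15, yield 1·5 + 3·7 = 26.
No other integer combination yields more.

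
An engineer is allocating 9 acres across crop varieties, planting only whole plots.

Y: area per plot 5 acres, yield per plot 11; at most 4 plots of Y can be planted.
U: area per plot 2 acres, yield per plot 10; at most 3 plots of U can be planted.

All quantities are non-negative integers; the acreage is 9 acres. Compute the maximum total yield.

1×Y and 2×U: area 9 ≤ 9, yield 1·11 + 2·10 = 31.
3×U: area 6 ≤ 9, yield 3·10 = 30.
Best is 31.

31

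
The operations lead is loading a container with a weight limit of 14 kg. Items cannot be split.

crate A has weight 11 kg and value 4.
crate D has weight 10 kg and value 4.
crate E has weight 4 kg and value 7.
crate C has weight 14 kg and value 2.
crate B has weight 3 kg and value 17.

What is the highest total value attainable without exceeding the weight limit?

Take crate E and crate B: weight 4 + 3 = 7 ≤ 14, value 7 + 17 = 24.
No other feasible combination does better.

24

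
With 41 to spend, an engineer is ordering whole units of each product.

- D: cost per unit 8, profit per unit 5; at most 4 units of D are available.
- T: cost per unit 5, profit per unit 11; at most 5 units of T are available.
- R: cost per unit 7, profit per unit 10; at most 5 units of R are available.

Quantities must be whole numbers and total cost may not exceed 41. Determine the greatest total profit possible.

T has the best ratio (11/5); taking only T gives at most 5×11 = 55 (stopped by the supply cap of 5).
Mixing does better — 5×T and 2×R: cost 39 ≤ 41, profit 5·11 + 2·10 = 75.

75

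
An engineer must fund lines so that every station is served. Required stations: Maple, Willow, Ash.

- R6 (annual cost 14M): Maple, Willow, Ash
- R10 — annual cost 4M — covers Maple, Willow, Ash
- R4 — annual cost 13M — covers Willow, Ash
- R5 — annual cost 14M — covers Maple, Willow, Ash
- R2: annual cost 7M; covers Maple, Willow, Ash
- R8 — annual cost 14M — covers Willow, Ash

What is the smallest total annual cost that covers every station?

4

This is an integer covering problem.
R10 alone covers Maple, Willow, Ash — every station.
Total annual cost: 4.
No cover costs less than 4.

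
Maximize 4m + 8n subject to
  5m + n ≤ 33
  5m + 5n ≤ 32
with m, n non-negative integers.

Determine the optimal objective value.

48

Relaxing integrality, the LP optimum is 51.20 at (m,n) = (0, 6.4), which is not an integer point.
(m,n)=(0,6): 5·0+1·6=6≤33, 5·0+5·6=30≤32, objective 48.
(m,n)=(1,5): 5·1+1·5=10≤33, 5·1+5·5=30≤32, objective 44.
(m,n)=(0,5): 5·0+1·5=5≤33, 5·0+5·5=25≤32, objective 40.
No feasible integer point exceeds 48.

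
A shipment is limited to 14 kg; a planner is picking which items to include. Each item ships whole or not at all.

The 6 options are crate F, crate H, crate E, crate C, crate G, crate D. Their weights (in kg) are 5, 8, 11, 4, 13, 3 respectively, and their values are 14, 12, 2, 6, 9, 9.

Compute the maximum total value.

Allowing fractional choices, the relaxed optimum would be about 32.0, but items are indivisible.
crate F + crate H: weight 5 + 8 = 13 ≤ 14, value 14 + 12 = 26.
crate F + crate C + crate D: weight 5 + 4 + 3 = 12 ≤ 14, value 14 + 6 + 9 = 29.
crate F + crate D: weight 5 + 3 = 8 ≤ 14, value 14 + 9 = 23.
Best is crate F, crate C, and crate D with total value 29.

29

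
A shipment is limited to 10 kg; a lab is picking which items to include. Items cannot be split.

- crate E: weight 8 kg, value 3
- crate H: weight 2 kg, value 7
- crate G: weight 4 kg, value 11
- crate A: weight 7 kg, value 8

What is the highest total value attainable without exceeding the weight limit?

Treat it as a binary knapsack problem.
crate H + crate G: weight 2 + 4 = 6 ≤ 10, value 7 + 11 = 18.
crate G: weight 4 ≤ 10, value 11.
crate H + crate A: weight 2 + 7 = 9 ≤ 10, value 7 + 8 = 15.
Best is crate H and crate G with total value 18.

18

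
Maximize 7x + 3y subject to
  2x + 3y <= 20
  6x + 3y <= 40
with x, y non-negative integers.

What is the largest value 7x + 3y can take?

The continuous relaxation peaks at (6.67, 0) with value 46.67; rounding to a feasible lattice point costs some objective.
(x,y)=(6,1): 2·6+3·1=15≤20, 6·6+3·1=39≤40, objective 45.
(x,y)=(6,0): 2·6+3·0=12≤20, 6·6+3·0=36≤40, objective 42.
(x,y)=(5,2): 2·5+3·2=16≤20, 6·5+3·2=36≤40, objective 41.
No feasible integer point exceeds 45.

45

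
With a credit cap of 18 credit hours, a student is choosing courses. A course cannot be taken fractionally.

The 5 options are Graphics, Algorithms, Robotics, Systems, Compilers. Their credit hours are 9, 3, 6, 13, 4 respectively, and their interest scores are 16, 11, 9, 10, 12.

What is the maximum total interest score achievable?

Allowing fractional choices, the relaxed optimum would be about 42.0, but courses are indivisible.
Graphics + Algorithms + Robotics: credit hours 9 + 3 + 6 = 18 ≤ 18, interest score 16 + 11 + 9 = 36.
Algorithms + Robotics + Compilers: credit hours 3 + 6 + 4 = 13 ≤ 18, interest score 11 + 9 + 12 = 32.
Graphics + Algorithms + Compilers: credit hours 9 + 3 + 4 = 16 ≤ 18, interest score 16 + 11 + 12 = 39.
Best is Graphics, Algorithms, and Compilers with total interest score 39.

39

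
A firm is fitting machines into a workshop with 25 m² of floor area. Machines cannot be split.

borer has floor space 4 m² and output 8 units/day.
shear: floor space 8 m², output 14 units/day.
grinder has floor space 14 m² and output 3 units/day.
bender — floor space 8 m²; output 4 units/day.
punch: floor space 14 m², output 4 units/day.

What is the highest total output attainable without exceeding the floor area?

This is an integer program with binary decision variables.
Allowing fractional choices, the relaxed optimum would be about 27.4, but machines are indivisible.
borer + shear: floor space 4 + 8 = 12 ≤ 25, output 8 + 14 = 22.
borer + shear + bender: floor space 4 + 8 + 8 = 20 ≤ 25, output 8 + 14 + 4 = 26.
Best is borer, shear, and bender with total output 26.

26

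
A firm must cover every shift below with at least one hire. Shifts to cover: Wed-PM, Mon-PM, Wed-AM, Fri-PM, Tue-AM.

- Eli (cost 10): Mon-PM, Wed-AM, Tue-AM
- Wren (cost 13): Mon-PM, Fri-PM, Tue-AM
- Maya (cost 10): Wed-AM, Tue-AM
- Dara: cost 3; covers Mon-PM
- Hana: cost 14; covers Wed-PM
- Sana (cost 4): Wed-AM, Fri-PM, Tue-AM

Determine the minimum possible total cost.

21

Choose Dara, Hana, and Sana: together they cover Wed-PM, Mon-PM, Wed-AM, Fri-PM, Tue-AM — every shift.
Total cost: 3 + 14 + 4 = 21.
No cover costs less than 21.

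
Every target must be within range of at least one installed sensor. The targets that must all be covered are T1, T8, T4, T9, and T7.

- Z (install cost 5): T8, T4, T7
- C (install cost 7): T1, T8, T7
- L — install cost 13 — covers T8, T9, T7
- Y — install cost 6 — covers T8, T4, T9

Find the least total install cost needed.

13

The greedy cost-per-new-target heuristic would pick Z, Y, and C for 18, but a cheaper cover exists.
Choose C and Y: together they cover T1, T8, T4, T9, T7 — every target.
Total install cost: 7 + 6 = 13.
No cover costs less than 13.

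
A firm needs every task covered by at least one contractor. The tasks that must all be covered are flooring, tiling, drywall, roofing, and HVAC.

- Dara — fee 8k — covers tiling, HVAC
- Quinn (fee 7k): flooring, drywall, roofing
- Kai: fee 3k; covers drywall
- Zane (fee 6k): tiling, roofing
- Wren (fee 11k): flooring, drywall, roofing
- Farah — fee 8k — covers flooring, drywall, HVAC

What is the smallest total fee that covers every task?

The greedy cost-per-new-task heuristic would pick Quinn and Dara for 15, but a cheaper cover exists.
Choose Zane and Farah: together they cover flooring, tiling, drywall, roofing, HVAC — every task.
Total fee: 6 + 8 = 14.
No cover costs less than 14.

14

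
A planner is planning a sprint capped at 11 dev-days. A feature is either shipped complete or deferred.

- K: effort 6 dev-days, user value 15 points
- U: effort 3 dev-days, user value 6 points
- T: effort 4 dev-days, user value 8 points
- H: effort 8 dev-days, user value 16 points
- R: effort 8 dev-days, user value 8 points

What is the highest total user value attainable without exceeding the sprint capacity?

U + H: effort 3 + 8 = 11 ≤ 11, user value 6 + 16 = 22.
K + T: effort 6 + 4 = 10 ≤ 11, user value 15 + 8 = 23.
Best is K and T with total user value 23.

23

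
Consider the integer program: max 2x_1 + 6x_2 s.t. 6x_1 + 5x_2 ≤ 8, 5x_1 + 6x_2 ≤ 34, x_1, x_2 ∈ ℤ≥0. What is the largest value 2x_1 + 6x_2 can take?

6

(x_1,x_2)=(0,1): 6·0+5·1=5≤8, 5·0+6·1=6≤34, objective 6.
(x_1,x_2)=(1,0): 6·1+5·0=6≤8, 5·1+6·0=5≤34, objective 2.
The best lattice point is (0,1), giving 6.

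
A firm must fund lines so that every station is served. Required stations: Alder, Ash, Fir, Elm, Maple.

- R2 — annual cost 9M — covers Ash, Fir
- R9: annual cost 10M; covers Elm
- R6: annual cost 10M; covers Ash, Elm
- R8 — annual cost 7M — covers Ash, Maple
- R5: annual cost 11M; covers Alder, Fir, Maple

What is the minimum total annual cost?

The greedy cost-per-new-station heuristic would pick R8, R5, and R9 for 28, but a cheaper cover exists.
Choose R6 and R5: together they cover Alder, Ash, Fir, Elm, Maple — every station.
Total annual cost: 10 + 11 = 21.
No cover costs less than 21.

21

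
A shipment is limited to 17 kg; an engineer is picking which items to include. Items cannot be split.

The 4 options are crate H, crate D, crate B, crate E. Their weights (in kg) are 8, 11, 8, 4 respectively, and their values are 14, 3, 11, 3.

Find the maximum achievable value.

25

Allowing fractional choices, the relaxed optimum would be about 25.8, but items are indivisible.
crate H + crate E: weight 8 + 4 = 12 ≤ 17, value 14 + 3 = 17.
crate H + crate B: weight 8 + 8 = 16 ≤ 17, value 14 + 11 = 25.
Best is crate H and crate B with total value 25.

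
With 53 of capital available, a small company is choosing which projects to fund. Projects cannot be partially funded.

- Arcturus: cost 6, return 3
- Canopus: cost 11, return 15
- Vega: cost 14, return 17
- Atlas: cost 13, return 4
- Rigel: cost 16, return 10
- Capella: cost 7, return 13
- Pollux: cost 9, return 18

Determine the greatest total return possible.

Allowing fractional choices, the relaxed optimum would be about 70.5, but projects are indivisible.
Canopus + Vega + Capella + Pollux: cost 11 + 14 + 7 + 9 = 41 ≤ 53, return 15 + 17 + 13 + 18 = 63.
Arcturus + Canopus + Vega + Capella + Pollux: cost 6 + 11 + 14 + 7 + 9 = 47 ≤ 53, return 3 + 15 + 17 + 13 + 18 = 66.
Best is Arcturus, Canopus, Vega, Capella, and Pollux with total return 66.

66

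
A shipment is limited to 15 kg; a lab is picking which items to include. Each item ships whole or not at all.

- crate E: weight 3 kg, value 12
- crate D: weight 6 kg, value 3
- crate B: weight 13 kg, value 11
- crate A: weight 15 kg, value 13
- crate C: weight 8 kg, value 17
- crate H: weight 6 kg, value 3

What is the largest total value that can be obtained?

crate C + crate H: weight 8 + 6 = 14 ≤ 15, value 17 + 3 = 20.
crate D + crate C: weight 6 + 8 = 14 ≤ 15, value 3 + 17 = 20.
crate E + crate C: weight 3 + 8 = 11 ≤ 15, value 12 + 17 = 29.
Best is crate E and crate C with total value 29.

29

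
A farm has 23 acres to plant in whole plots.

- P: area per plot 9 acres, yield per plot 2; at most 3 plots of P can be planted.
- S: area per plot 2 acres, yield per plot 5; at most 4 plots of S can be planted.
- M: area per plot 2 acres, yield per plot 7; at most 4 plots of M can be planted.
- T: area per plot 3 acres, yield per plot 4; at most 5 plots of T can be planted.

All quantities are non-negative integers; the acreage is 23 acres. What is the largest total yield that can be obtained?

M has the best ratio (7/2); taking only M gives at most 4×7 = 28 (stopped by the supply cap of 4).
Mixing does better — 4×S, 4×M, and 2×T: area 22 ≤ 23, yield 4·5 + 4·7 + 2·4 = 56.

56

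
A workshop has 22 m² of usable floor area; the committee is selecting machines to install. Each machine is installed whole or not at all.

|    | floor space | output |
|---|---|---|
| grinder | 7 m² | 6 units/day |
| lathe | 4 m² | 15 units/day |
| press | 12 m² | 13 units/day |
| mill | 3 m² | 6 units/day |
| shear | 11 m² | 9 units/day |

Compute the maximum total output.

lathe + mill + shear: floor space 4 + 3 + 11 = 18 ≤ 22, output 15 + 6 + 9 = 30.
lathe + press + mill: floor space 4 + 12 + 3 = 19 ≤ 22, output 15 + 13 + 6 = 34.
Best is lathe, press, and mill with total output 34.

34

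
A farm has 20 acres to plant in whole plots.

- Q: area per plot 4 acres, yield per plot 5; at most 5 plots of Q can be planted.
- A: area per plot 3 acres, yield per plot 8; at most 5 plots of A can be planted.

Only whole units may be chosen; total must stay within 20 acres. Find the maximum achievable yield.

A has the best ratio (8/3); taking only A gives at most 5×8 = 40 (stopped by the supply cap of 5).
Mixing does better — 1×Q and 5×A: area 19 ≤ 20, yield 1·5 + 5·8 = 45.

45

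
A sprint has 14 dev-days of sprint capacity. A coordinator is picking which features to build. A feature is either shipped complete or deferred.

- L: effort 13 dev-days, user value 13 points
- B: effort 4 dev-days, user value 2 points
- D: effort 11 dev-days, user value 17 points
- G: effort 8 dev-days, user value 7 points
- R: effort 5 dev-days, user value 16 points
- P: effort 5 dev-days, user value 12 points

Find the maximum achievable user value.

Allowing fractional choices, the relaxed optimum would be about 34.2, but features are indivisible.
B + R + P: effort 4 + 5 + 5 = 14 ≤ 14, user value 2 + 16 + 12 = 30.
G + R: effort 8 + 5 = 13 ≤ 14, user value 7 + 16 = 23.
R + P: effort 5 + 5 = 10 ≤ 14, user value 16 + 12 = 28.
Best is B, R, and P with total user value 30.

30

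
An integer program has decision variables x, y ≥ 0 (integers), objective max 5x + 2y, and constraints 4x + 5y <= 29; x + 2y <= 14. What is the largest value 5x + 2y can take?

35

(x,y)=(7,0): 4·7+5·0=28≤29, 1·7+2·0=7≤14, objective 35.
(x,y)=(6,1): 4·6+5·1=29≤29, 1·6+2·1=8≤14, objective 32.
(x,y)=(6,0): 4·6+5·0=24≤29, 1·6+2·0=6≤14, objective 30.
The best lattice point is (7,0), giving 35.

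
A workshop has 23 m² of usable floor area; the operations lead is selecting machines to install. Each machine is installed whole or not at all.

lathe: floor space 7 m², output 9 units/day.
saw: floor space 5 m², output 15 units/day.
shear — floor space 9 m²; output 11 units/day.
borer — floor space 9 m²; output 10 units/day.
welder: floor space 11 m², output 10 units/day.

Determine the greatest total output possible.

This is an integer program with binary decision variables.
Allowing fractional choices, the relaxed optimum would be about 37.2, but machines are indivisible.
saw + shear + borer: floor space 5 + 9 + 9 = 23 ≤ 23, output 15 + 11 + 10 = 36.
lathe + saw + shear: floor space 7 + 5 + 9 = 21 ≤ 23, output 9 + 15 + 11 = 35.
Best is saw, shear, and borer with total output 36.

36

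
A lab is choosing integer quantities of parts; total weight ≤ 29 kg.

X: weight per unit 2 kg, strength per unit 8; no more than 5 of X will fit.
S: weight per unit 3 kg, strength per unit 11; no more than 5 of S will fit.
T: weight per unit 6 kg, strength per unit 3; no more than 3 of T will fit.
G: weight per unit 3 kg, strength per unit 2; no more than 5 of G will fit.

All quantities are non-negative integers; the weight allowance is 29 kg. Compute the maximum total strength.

97

5×X, 5×S, and 1×G: weight 28 ≤ 29, strength 5·8 + 5·11 + 1·2 = 97.
5×X and 5×S: weight 25 ≤ 29, strength 5·8 + 5·11 = 95.
Best is 97.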